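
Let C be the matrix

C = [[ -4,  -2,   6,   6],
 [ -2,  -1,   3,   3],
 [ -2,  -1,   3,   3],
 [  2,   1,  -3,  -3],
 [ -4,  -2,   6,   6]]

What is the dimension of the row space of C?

Row reduce to echelon form.
R2 ← R2 − (1/2)·R1: [0, 0, 0, 0]
R3 ← R3 − (1/2)·R1: [0, 0, 0, 0]
R4 ← R4 + (1/2)·R1: [0, 0, 0, 0]
R5 ← R5 − R1: [0, 0, 0, 0]
Echelon form has 1 nonzero row, so rank(C) = 1.
The row space has dimension equal to the rank: 1.

1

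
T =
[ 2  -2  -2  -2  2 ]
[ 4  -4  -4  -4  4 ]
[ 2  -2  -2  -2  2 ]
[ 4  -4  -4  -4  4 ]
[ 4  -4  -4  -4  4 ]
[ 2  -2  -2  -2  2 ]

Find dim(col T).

Row reduce to echelon form.
R2 ← R2 − (2)·R1: [0, 0, 0, 0, 0]
R3 ← R3 − R1: [0, 0, 0, 0, 0]
R4 ← R4 − (2)·R1: [0, 0, 0, 0, 0]
R5 ← R5 − (2)·R1: [0, 0, 0, 0, 0]
R6 ← R6 − R1: [0, 0, 0, 0, 0]
Echelon form has 1 nonzero row, so rank(T) = 1.
The column space has dimension equal to the rank: 1.

1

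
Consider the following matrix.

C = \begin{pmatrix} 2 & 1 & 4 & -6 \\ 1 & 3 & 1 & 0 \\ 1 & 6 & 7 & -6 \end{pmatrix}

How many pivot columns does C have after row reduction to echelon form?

Row reduce to echelon form.
R2 ← R2 − (1/2)·R1: [0, 5/2, -1, 3]
R3 ← R3 − (1/2)·R1: [0, 11/2, 5, -3]
R3 ← R3 − (11/5)·R2: [0, 0, 36/5, -48/5]
Echelon form has 3 nonzero rows, so rank(C) = 3.
Each nonzero row contributes one pivot column: 3 pivot columns.

3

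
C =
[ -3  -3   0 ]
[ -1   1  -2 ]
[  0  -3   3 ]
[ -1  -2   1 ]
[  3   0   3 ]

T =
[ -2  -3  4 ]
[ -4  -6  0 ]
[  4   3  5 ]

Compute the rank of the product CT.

First compute CT:
[[ 18,  27, -12],
 [-10,  -9, -14],
 [ 24,  27,  15],
 [ 14,  18,   1],
 [  6,   0,  27]]
Now row reduce the product.
R2 ← R2 + (5/9)·R1: [0, 6, -62/3]
R3 ← R3 − (4/3)·R1: [0, -9, 31]
R4 ← R4 − (7/9)·R1: [0, -3, 31/3]
R5 ← R5 − (1/3)·R1: [0, -9, 31]
R3 ← R3 + (3/2)·R2: [0, 0, 0]
R4 ← R4 + (1/2)·R2: [0, 0, 0]
R5 ← R5 + (3/2)·R2: [0, 0, 0]
2 nonzero rows, so rank(CT) = 2.

2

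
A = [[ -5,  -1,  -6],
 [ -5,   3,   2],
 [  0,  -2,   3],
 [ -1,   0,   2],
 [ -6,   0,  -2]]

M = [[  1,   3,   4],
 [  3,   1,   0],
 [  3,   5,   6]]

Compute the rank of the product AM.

2

First compute AM:
[[-26, -46, -56],
 [ 10,  -2,  -8],
 [  3,  13,  18],
 [  5,   7,   8],
 [-12, -28, -36]]
Now row reduce the product.
R2 ← R2 + (5/13)·R1: [0, -256/13, -384/13]
R3 ← R3 + (3/26)·R1: [0, 100/13, 150/13]
R4 ← R4 + (5/26)·R1: [0, -24/13, -36/13]
R5 ← R5 − (6/13)·R1: [0, -88/13, -132/13]
R3 ← R3 + (25/64)·R2: [0, 0, 0]
R4 ← R4 − (3/32)·R2: [0, 0, 0]
R5 ← R5 − (11/32)·R2: [0, 0, 0]
2 nonzero rows, so rank(AM) = 2.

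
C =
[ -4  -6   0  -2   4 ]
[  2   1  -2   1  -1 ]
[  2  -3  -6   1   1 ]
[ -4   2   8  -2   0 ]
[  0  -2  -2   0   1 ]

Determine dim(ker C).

Row reduce to echelon form.
R2 ← R2 + (1/2)·R1: [0, -2, -2, 0, 1]
R3 ← R3 + (1/2)·R1: [0, -6, -6, 0, 3]
R4 ← R4 − R1: [0, 8, 8, 0, -4]
R3 ← R3 − (3)·R2: [0, 0, 0, 0, 0]
R4 ← R4 + (4)·R2: [0, 0, 0, 0, 0]
R5 ← R5 − R2: [0, 0, 0, 0, 0]
2 nonzero rows, so rank(C) = 2.
C has 5 columns; by rank–nullity, nullity = 5 − 2 = 3.

3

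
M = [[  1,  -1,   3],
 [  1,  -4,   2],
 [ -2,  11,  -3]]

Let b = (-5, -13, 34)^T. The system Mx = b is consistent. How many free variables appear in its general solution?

1

Row reduce the augmented matrix [M | b].
R2 ← R2 − R1: [0, -3, -1, -8]
R3 ← R3 + (2)·R1: [0, 9, 3, 24]
R3 ← R3 + (3)·R2: [0, 0, 0, 0]
The echelon form has 2 nonzero rows, and every pivot lies in the first 3 columns, so rank(M) = rank([M|b]) = 2.
The system is consistent.
Free variables = (unknowns) − (rank) = 3 − 2 = 1.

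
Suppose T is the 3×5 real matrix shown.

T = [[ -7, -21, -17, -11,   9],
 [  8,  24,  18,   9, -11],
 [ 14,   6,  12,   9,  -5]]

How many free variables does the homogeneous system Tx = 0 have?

2

Row reduce to echelon form.
R2 ← R2 + (8/7)·R1: [0, 0, -10/7, -25/7, -5/7]
R3 ← R3 + (2)·R1: [0, -36, -22, -13, 13]
Swap R2 ↔ R3
3 nonzero rows, so rank(T) = 3.
T has 5 columns; by rank–nullity, nullity = 5 − 3 = 2.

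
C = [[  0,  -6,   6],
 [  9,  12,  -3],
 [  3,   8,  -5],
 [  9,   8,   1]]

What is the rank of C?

Row reduce to echelon form.
Swap R1 ↔ R2
R3 ← R3 − (1/3)·R1: [0, 4, -4]
R4 ← R4 − R1: [0, -4, 4]
R3 ← R3 + (2/3)·R2: [0, 0, 0]
R4 ← R4 − (2/3)·R2: [0, 0, 0]
Echelon form has 2 nonzero rows, so rank(C) = 2.

2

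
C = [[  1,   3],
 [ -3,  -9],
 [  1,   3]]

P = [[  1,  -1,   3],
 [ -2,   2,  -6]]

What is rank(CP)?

First compute CP:
[[ -5,   5, -15],
 [ 15, -15,  45],
 [ -5,   5, -15]]
Now row reduce the product.
R2 ← R2 + (3)·R1: [0, 0, 0]
R3 ← R3 − R1: [0, 0, 0]
1 nonzero row, so rank(CP) = 1.

1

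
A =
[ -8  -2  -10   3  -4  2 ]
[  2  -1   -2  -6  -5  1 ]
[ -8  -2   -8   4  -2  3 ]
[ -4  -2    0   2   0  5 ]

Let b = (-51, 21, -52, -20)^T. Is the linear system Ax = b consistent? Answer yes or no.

Row reduce the augmented matrix [A | b].
R2 ← R2 + (1/4)·R1: [0, -3/2, -9/2, -21/4, -6, 3/2, 33/4]
R3 ← R3 − R1: [0, 0, 2, 1, 2, 1, -1]
R4 ← R4 − (1/2)·R1: [0, -1, 5, 1/2, 2, 4, 11/2]
R4 ← R4 − (2/3)·R2: [0, 0, 8, 4, 6, 3, 0]
R4 ← R4 − (4)·R3: [0, 0, 0, 0, -2, -1, 4]
The echelon form has 4 nonzero rows, and every pivot lies in the first 6 columns, so rank(A) = rank([A|b]) = 4.
The system is consistent.

yes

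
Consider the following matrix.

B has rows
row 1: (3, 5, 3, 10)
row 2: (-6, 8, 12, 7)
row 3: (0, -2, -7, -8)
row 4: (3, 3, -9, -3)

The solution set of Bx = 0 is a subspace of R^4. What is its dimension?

Row reduce to echelon form.
R2 ← R2 + (2)·R1: [0, 18, 18, 27]
R4 ← R4 − R1: [0, -2, -12, -13]
R3 ← R3 + (1/9)·R2: [0, 0, -5, -5]
R4 ← R4 + (1/9)·R2: [0, 0, -10, -10]
R4 ← R4 − (2)·R3: [0, 0, 0, 0]
3 nonzero rows, so rank(B) = 3.
B has 4 columns; by rank–nullity, nullity = 4 − 3 = 1.

1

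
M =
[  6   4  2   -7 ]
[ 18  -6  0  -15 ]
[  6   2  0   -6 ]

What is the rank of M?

Row reduce to echelon form.
R2 ← R2 − (3)·R1: [0, -18, -6, 6]
R3 ← R3 − R1: [0, -2, -2, 1]
R3 ← R3 − (1/9)·R2: [0, 0, -4/3, 1/3]
Echelon form has 3 nonzero rows, so rank(M) = 3.

3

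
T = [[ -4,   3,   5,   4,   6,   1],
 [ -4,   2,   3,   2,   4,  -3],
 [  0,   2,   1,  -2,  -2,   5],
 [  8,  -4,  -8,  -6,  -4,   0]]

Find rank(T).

4

Row reduce to echelon form.
R2 ← R2 − R1: [0, -1, -2, -2, -2, -4]
R4 ← R4 + (2)·R1: [0, 2, 2, 2, 8, 2]
R3 ← R3 + (2)·R2: [0, 0, -3, -6, -6, -3]
R4 ← R4 + (2)·R2: [0, 0, -2, -2, 4, -6]
R4 ← R4 − (2/3)·R3: [0, 0, 0, 2, 8, -4]
Echelon form has 4 nonzero rows, so rank(T) = 4.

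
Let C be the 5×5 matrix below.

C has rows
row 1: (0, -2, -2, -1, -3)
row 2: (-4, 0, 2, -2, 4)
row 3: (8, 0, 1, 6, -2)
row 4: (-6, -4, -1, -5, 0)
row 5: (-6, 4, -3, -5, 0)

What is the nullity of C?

Row reduce to echelon form.
Swap R1 ↔ R2
R3 ← R3 + (2)·R1: [0, 0, 5, 2, 6]
R4 ← R4 − (3/2)·R1: [0, -4, -4, -2, -6]
R5 ← R5 − (3/2)·R1: [0, 4, -6, -2, -6]
R4 ← R4 − (2)·R2: [0, 0, 0, 0, 0]
R5 ← R5 + (2)·R2: [0, 0, -10, -4, -12]
R5 ← R5 + (2)·R3: [0, 0, 0, 0, 0]
3 nonzero rows, so rank(C) = 3.
C has 5 columns; by rank–nullity, nullity = 5 − 3 = 2.

2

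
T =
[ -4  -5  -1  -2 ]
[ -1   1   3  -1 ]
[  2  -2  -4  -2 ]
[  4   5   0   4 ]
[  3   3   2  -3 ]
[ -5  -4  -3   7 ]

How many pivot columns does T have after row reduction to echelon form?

Row reduce to echelon form.
R2 ← R2 − (1/4)·R1: [0, 9/4, 13/4, -1/2]
R3 ← R3 + (1/2)·R1: [0, -9/2, -9/2, -3]
R4 ← R4 + R1: [0, 0, -1, 2]
R5 ← R5 + (3/4)·R1: [0, -3/4, 5/4, -9/2]
R6 ← R6 − (5/4)·R1: [0, 9/4, -7/4, 19/2]
R3 ← R3 + (2)·R2: [0, 0, 2, -4]
R5 ← R5 + (1/3)·R2: [0, 0, 7/3, -14/3]
R6 ← R6 − R2: [0, 0, -5, 10]
R4 ← R4 + (1/2)·R3: [0, 0, 0, 0]
R5 ← R5 − (7/6)·R3: [0, 0, 0, 0]
R6 ← R6 + (5/2)·R3: [0, 0, 0, 0]
Echelon form has 3 nonzero rows, so rank(T) = 3.
Each nonzero row contributes one pivot column: 3 pivot columns.

3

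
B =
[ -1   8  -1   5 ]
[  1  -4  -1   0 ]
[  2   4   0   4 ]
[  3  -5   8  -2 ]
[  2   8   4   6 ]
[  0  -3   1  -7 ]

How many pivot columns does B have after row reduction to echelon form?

Row reduce to echelon form.
R2 ← R2 + R1: [0, 4, -2, 5]
R3 ← R3 + (2)·R1: [0, 20, -2, 14]
R4 ← R4 + (3)·R1: [0, 19, 5, 13]
R5 ← R5 + (2)·R1: [0, 24, 2, 16]
R3 ← R3 − (5)·R2: [0, 0, 8, -11]
R4 ← R4 − (19/4)·R2: [0, 0, 29/2, -43/4]
R5 ← R5 − (6)·R2: [0, 0, 14, -14]
R6 ← R6 + (3/4)·R2: [0, 0, -1/2, -13/4]
R4 ← R4 − (29/16)·R3: [0, 0, 0, 147/16]
R5 ← R5 − (7/4)·R3: [0, 0, 0, 21/4]
R6 ← R6 + (1/16)·R3: [0, 0, 0, -63/16]
R5 ← R5 − (4/7)·R4: [0, 0, 0, 0]
R6 ← R6 + (3/7)·R4: [0, 0, 0, 0]
Echelon form has 4 nonzero rows, so rank(B) = 4.
Each nonzero row contributes one pivot column: 4 pivot columns.

4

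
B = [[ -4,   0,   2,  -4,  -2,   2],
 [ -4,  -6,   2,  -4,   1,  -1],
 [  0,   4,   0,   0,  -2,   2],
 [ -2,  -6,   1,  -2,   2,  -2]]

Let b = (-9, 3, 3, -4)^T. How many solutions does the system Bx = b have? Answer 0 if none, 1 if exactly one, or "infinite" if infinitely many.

0

Row reduce the augmented matrix [B | b].
R2 ← R2 − R1: [0, -6, 0, 0, 3, -3, 12]
R4 ← R4 − (1/2)·R1: [0, -6, 0, 0, 3, -3, 1/2]
R3 ← R3 + (2/3)·R2: [0, 0, 0, 0, 0, 0, 11]
R4 ← R4 − R2: [0, 0, 0, 0, 0, 0, -23/2]
R4 ← R4 + (23/22)·R3: [0, 0, 0, 0, 0, 0, 0]
The echelon form has 3 nonzero rows; the last pivot sits in the augmented column, so rank(B) = 2 but rank([B|b]) = 3.
Since the ranks differ, the system is inconsistent.
It has no solutions.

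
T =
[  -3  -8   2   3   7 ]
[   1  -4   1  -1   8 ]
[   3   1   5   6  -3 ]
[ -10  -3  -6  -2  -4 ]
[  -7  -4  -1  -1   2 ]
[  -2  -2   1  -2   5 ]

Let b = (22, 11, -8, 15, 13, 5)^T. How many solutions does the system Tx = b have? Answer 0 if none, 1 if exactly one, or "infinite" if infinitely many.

infinite

Row reduce the augmented matrix [T | b].
R2 ← R2 + (1/3)·R1: [0, -20/3, 5/3, 0, 31/3, 55/3]
R3 ← R3 + R1: [0, -7, 7, 9, 4, 14]
R4 ← R4 − (10/3)·R1: [0, 71/3, -38/3, -12, -82/3, -175/3]
R5 ← R5 − (7/3)·R1: [0, 44/3, -17/3, -8, -43/3, -115/3]
R6 ← R6 − (2/3)·R1: [0, 10/3, -1/3, -4, 1/3, -29/3]
R3 ← R3 − (21/20)·R2: [0, 0, 21/4, 9, -137/20, -21/4]
R4 ← R4 + (71/20)·R2: [0, 0, -27/4, -12, 187/20, 27/4]
R5 ← R5 + (11/5)·R2: [0, 0, -2, -8, 42/5, 2]
R6 ← R6 + (1/2)·R2: [0, 0, 1/2, -4, 11/2, -1/2]
R4 ← R4 + (9/7)·R3: [0, 0, 0, -3/7, 19/35, 0]
R5 ← R5 + (8/21)·R3: [0, 0, 0, -32/7, 608/105, 0]
R6 ← R6 − (2/21)·R3: [0, 0, 0, -34/7, 646/105, 0]
R5 ← R5 − (32/3)·R4: [0, 0, 0, 0, 0, 0]
R6 ← R6 − (34/3)·R4: [0, 0, 0, 0, 0, 0]
The echelon form has 4 nonzero rows, and every pivot lies in the first 5 columns, so rank(T) = rank([T|b]) = 4.
The system is consistent.
rank = 4 < 5 unknowns, so there are infinitely many solutions.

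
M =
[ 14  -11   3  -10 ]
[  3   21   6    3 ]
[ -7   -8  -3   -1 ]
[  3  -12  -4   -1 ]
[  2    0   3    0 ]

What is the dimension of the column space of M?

Row reduce to echelon form.
R2 ← R2 − (3/14)·R1: [0, 327/14, 75/14, 36/7]
R3 ← R3 + (1/2)·R1: [0, -27/2, -3/2, -6]
R4 ← R4 − (3/14)·R1: [0, -135/14, -65/14, 8/7]
R5 ← R5 − (1/7)·R1: [0, 11/7, 18/7, 10/7]
R3 ← R3 + (63/109)·R2: [0, 0, 174/109, -330/109]
R4 ← R4 + (45/109)·R2: [0, 0, -265/109, 356/109]
R5 ← R5 − (22/327)·R2: [0, 0, 241/109, 118/109]
R4 ← R4 + (265/174)·R3: [0, 0, 0, -39/29]
R5 ← R5 − (241/174)·R3: [0, 0, 0, 153/29]
R5 ← R5 + (51/13)·R4: [0, 0, 0, 0]
Echelon form has 4 nonzero rows, so rank(M) = 4.
The column space has dimension equal to the rank: 4.

4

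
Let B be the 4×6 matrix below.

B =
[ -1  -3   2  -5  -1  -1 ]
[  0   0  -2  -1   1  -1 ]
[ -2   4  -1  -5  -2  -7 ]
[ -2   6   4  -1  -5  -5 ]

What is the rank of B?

3

Row reduce to echelon form.
R3 ← R3 − (2)·R1: [0, 10, -5, 5, 0, -5]
R4 ← R4 − (2)·R1: [0, 12, 0, 9, -3, -3]
Swap R2 ↔ R3
R4 ← R4 − (6/5)·R2: [0, 0, 6, 3, -3, 3]
R4 ← R4 + (3)·R3: [0, 0, 0, 0, 0, 0]
Echelon form has 3 nonzero rows, so rank(B) = 3.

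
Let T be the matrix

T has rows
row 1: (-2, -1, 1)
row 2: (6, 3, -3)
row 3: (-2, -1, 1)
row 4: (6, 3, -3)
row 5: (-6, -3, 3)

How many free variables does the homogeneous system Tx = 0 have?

2

Row reduce to echelon form.
R2 ← R2 + (3)·R1: [0, 0, 0]
R3 ← R3 − R1: [0, 0, 0]
R4 ← R4 + (3)·R1: [0, 0, 0]
R5 ← R5 − (3)·R1: [0, 0, 0]
1 nonzero row, so rank(T) = 1.
T has 3 columns; by rank–nullity, nullity = 3 − 1 = 2.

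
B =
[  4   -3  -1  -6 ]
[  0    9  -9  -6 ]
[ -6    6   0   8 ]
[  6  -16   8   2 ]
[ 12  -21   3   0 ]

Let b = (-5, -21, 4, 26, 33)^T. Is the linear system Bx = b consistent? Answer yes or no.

yes

Row reduce the augmented matrix [B | b].
R3 ← R3 + (3/2)·R1: [0, 3/2, -3/2, -1, -7/2]
R4 ← R4 − (3/2)·R1: [0, -23/2, 19/2, 11, 67/2]
R5 ← R5 − (3)·R1: [0, -12, 6, 18, 48]
R3 ← R3 − (1/6)·R2: [0, 0, 0, 0, 0]
R4 ← R4 + (23/18)·R2: [0, 0, -2, 10/3, 20/3]
R5 ← R5 + (4/3)·R2: [0, 0, -6, 10, 20]
Swap R3 ↔ R4
R5 ← R5 − (3)·R3: [0, 0, 0, 0, 0]
The echelon form has 3 nonzero rows, and every pivot lies in the first 4 columns, so rank(B) = rank([B|b]) = 3.
The system is consistent.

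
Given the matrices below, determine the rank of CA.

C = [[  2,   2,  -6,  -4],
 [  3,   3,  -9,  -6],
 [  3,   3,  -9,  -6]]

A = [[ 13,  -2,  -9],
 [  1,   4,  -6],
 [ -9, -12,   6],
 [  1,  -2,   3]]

1

First compute CA:
[[ 78,  84, -78],
 [117, 126, -117],
 [117, 126, -117]]
Now row reduce the product.
R2 ← R2 − (3/2)·R1: [0, 0, 0]
R3 ← R3 − (3/2)·R1: [0, 0, 0]
1 nonzero row, so rank(CA) = 1.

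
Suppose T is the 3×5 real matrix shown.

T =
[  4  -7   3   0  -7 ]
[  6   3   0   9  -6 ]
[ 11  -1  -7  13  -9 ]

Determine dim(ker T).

Row reduce to echelon form.
R2 ← R2 − (3/2)·R1: [0, 27/2, -9/2, 9, 9/2]
R3 ← R3 − (11/4)·R1: [0, 73/4, -61/4, 13, 41/4]
R3 ← R3 − (73/54)·R2: [0, 0, -55/6, 5/6, 25/6]
3 nonzero rows, so rank(T) = 3.
T has 5 columns; by rank–nullity, nullity = 5 − 3 = 2.

2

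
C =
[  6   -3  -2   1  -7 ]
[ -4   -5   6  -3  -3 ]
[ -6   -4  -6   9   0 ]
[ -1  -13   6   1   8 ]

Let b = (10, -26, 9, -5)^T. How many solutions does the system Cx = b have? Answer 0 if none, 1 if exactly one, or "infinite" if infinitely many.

Row reduce the augmented matrix [C | b].
R2 ← R2 + (2/3)·R1: [0, -7, 14/3, -7/3, -23/3, -58/3]
R3 ← R3 + R1: [0, -7, -8, 10, -7, 19]
R4 ← R4 + (1/6)·R1: [0, -27/2, 17/3, 7/6, 41/6, -10/3]
R3 ← R3 − R2: [0, 0, -38/3, 37/3, 2/3, 115/3]
R4 ← R4 − (27/14)·R2: [0, 0, -10/3, 17/3, 454/21, 713/21]
R4 ← R4 − (5/19)·R3: [0, 0, 0, 46/19, 2852/133, 3174/133]
The echelon form has 4 nonzero rows, and every pivot lies in the first 5 columns, so rank(C) = rank([C|b]) = 4.
The system is consistent.
rank = 4 < 5 unknowns, so there are infinitely many solutions.

infinite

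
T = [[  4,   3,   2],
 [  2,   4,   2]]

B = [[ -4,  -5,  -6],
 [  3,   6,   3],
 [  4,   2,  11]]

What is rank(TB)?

2

First compute TB:
[[  1,   2,   7],
 [ 12,  18,  22]]
Now row reduce the product.
R2 ← R2 − (12)·R1: [0, -6, -62]
2 nonzero rows, so rank(TB) = 2.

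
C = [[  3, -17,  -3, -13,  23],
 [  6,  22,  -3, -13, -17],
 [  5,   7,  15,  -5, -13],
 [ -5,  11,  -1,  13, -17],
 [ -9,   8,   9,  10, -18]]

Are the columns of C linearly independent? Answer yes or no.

yes

Row reduce C to echelon form.
R2 ← R2 − (2)·R1: [0, 56, 3, 13, -63]
R3 ← R3 − (5/3)·R1: [0, 106/3, 20, 50/3, -154/3]
R4 ← R4 + (5/3)·R1: [0, -52/3, -6, -26/3, 64/3]
R5 ← R5 + (3)·R1: [0, -43, 0, -29, 51]
R3 ← R3 − (53/84)·R2: [0, 0, 507/28, 237/28, -139/12]
R4 ← R4 + (13/42)·R2: [0, 0, -71/14, -65/14, 11/6]
R5 ← R5 + (43/56)·R2: [0, 0, 129/56, -1065/56, 21/8]
R4 ← R4 + (142/507)·R3: [0, 0, 0, -384/169, -2146/1521]
R5 ← R5 − (43/338)·R3: [0, 0, 0, -3396/169, 2078/507]
R5 ← R5 − (283/32)·R4: [0, 0, 0, 0, 2387/144]
5 pivots among 5 columns.
Every column is a pivot column, so the columns are linearly independent.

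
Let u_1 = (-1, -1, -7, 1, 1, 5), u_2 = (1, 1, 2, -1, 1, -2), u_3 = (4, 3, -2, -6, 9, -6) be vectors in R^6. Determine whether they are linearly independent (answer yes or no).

yes

Form the matrix with these vectors as rows and row reduce.
R2 ← R2 + R1: [0, 0, -5, 0, 2, 3]
R3 ← R3 + (4)·R1: [0, -1, -30, -2, 13, 14]
Swap R2 ↔ R3
3 nonzero rows, so the 3 vectors span a space of dimension 3.
Since 3 = 3, the vectors are linearly independent.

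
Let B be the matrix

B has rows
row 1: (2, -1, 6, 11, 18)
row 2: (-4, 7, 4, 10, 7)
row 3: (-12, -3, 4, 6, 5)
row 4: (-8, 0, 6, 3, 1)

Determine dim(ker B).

Row reduce to echelon form.
R2 ← R2 + (2)·R1: [0, 5, 16, 32, 43]
R3 ← R3 + (6)·R1: [0, -9, 40, 72, 113]
R4 ← R4 + (4)·R1: [0, -4, 30, 47, 73]
R3 ← R3 + (9/5)·R2: [0, 0, 344/5, 648/5, 952/5]
R4 ← R4 + (4/5)·R2: [0, 0, 214/5, 363/5, 537/5]
R4 ← R4 − (107/172)·R3: [0, 0, 0, -345/43, -475/43]
4 nonzero rows, so rank(B) = 4.
B has 5 columns; by rank–nullity, nullity = 5 − 4 = 1.

1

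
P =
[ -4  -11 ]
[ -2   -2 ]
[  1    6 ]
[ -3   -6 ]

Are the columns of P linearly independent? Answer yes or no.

yes

Row reduce P to echelon form.
R2 ← R2 − (1/2)·R1: [0, 7/2]
R3 ← R3 + (1/4)·R1: [0, 13/4]
R4 ← R4 − (3/4)·R1: [0, 9/4]
R3 ← R3 − (13/14)·R2: [0, 0]
R4 ← R4 − (9/14)·R2: [0, 0]
2 pivots among 2 columns.
Every column is a pivot column, so the columns are linearly independent.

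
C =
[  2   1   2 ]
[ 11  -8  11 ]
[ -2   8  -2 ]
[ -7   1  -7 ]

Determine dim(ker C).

Row reduce to echelon form.
R2 ← R2 − (11/2)·R1: [0, -27/2, 0]
R3 ← R3 + R1: [0, 9, 0]
R4 ← R4 + (7/2)·R1: [0, 9/2, 0]
R3 ← R3 + (2/3)·R2: [0, 0, 0]
R4 ← R4 + (1/3)·R2: [0, 0, 0]
2 nonzero rows, so rank(C) = 2.
C has 3 columns; by rank–nullity, nullity = 3 − 2 = 1.

1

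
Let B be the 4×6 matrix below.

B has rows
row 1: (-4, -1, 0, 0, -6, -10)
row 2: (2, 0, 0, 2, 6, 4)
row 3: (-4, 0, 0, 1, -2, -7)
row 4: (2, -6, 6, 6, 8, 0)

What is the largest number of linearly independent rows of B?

4

Row reduce to echelon form.
R2 ← R2 + (1/2)·R1: [0, -1/2, 0, 2, 3, -1]
R3 ← R3 − R1: [0, 1, 0, 1, 4, 3]
R4 ← R4 + (1/2)·R1: [0, -13/2, 6, 6, 5, -5]
R3 ← R3 + (2)·R2: [0, 0, 0, 5, 10, 1]
R4 ← R4 − (13)·R2: [0, 0, 6, -20, -34, 8]
Swap R3 ↔ R4
Echelon form has 4 nonzero rows, so rank(B) = 4.
The rank gives the maximum number of linearly independent rows: 4.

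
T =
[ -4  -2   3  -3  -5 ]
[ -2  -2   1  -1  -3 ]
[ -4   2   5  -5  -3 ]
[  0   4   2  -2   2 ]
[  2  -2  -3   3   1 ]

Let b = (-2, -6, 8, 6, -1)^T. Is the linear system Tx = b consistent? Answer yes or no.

Row reduce the augmented matrix [T | b].
R2 ← R2 − (1/2)·R1: [0, -1, -1/2, 1/2, -1/2, -5]
R3 ← R3 − R1: [0, 4, 2, -2, 2, 10]
R5 ← R5 + (1/2)·R1: [0, -3, -3/2, 3/2, -3/2, -2]
R3 ← R3 + (4)·R2: [0, 0, 0, 0, 0, -10]
R4 ← R4 + (4)·R2: [0, 0, 0, 0, 0, -14]
R5 ← R5 − (3)·R2: [0, 0, 0, 0, 0, 13]
R4 ← R4 − (7/5)·R3: [0, 0, 0, 0, 0, 0]
R5 ← R5 + (13/10)·R3: [0, 0, 0, 0, 0, 0]
The echelon form has 3 nonzero rows; the last pivot sits in the augmented column, so rank(T) = 2 but rank([T|b]) = 3.
Since the ranks differ, the system is inconsistent.

no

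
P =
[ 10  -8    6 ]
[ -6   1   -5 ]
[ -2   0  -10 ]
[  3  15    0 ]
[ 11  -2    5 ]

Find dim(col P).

Row reduce to echelon form.
R2 ← R2 + (3/5)·R1: [0, -19/5, -7/5]
R3 ← R3 + (1/5)·R1: [0, -8/5, -44/5]
R4 ← R4 − (3/10)·R1: [0, 87/5, -9/5]
R5 ← R5 − (11/10)·R1: [0, 34/5, -8/5]
R3 ← R3 − (8/19)·R2: [0, 0, -156/19]
R4 ← R4 + (87/19)·R2: [0, 0, -156/19]
R5 ← R5 + (34/19)·R2: [0, 0, -78/19]
R4 ← R4 − R3: [0, 0, 0]
R5 ← R5 − (1/2)·R3: [0, 0, 0]
Echelon form has 3 nonzero rows, so rank(P) = 3.
The column space has dimension equal to the rank: 3.

3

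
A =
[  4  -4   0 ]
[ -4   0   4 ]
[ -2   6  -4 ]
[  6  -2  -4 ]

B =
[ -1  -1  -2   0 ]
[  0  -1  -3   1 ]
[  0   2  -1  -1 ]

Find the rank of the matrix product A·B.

First compute AB:
[[ -4,   0,   4,  -4],
 [  4,  12,   4,  -4],
 [  2, -12, -10,  10],
 [ -6, -12,  -2,   2]]
Now row reduce the product.
R2 ← R2 + R1: [0, 12, 8, -8]
R3 ← R3 + (1/2)·R1: [0, -12, -8, 8]
R4 ← R4 − (3/2)·R1: [0, -12, -8, 8]
R3 ← R3 + R2: [0, 0, 0, 0]
R4 ← R4 + R2: [0, 0, 0, 0]
2 nonzero rows, so rank(AB) = 2.

2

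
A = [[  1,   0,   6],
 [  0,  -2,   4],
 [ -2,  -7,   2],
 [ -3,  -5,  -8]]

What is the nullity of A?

Row reduce to echelon form.
R3 ← R3 + (2)·R1: [0, -7, 14]
R4 ← R4 + (3)·R1: [0, -5, 10]
R3 ← R3 − (7/2)·R2: [0, 0, 0]
R4 ← R4 − (5/2)·R2: [0, 0, 0]
2 nonzero rows, so rank(A) = 2.
A has 3 columns; by rank–nullity, nullity = 3 − 2 = 1.

1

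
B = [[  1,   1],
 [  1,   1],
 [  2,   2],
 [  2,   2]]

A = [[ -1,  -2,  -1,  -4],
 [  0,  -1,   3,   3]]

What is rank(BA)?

First compute BA:
[[ -1,  -3,   2,  -1],
 [ -1,  -3,   2,  -1],
 [ -2,  -6,   4,  -2],
 [ -2,  -6,   4,  -2]]
Now row reduce the product.
R2 ← R2 − R1: [0, 0, 0, 0]
R3 ← R3 − (2)·R1: [0, 0, 0, 0]
R4 ← R4 − (2)·R1: [0, 0, 0, 0]
1 nonzero row, so rank(BA) = 1.

1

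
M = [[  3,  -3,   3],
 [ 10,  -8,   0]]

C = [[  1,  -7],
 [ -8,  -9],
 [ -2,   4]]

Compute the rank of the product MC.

First compute MC:
[[ 21,  18],
 [ 74,   2]]
Now row reduce the product.
R2 ← R2 − (74/21)·R1: [0, -430/7]
2 nonzero rows, so rank(MC) = 2.

2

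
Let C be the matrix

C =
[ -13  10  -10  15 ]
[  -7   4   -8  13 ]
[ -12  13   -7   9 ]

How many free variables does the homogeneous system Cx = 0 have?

Row reduce to echelon form.
R2 ← R2 − (7/13)·R1: [0, -18/13, -34/13, 64/13]
R3 ← R3 − (12/13)·R1: [0, 49/13, 29/13, -63/13]
R3 ← R3 + (49/18)·R2: [0, 0, -44/9, 77/9]
3 nonzero rows, so rank(C) = 3.
C has 4 columns; by rank–nullity, nullity = 4 − 3 = 1.

1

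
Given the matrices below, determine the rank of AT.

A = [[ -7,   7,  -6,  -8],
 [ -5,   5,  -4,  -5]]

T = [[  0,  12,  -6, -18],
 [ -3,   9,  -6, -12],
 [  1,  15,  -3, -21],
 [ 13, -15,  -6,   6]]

First compute AT:
[[-131,   9,  66, 120],
 [-84,   0,  42,  84]]
Now row reduce the product.
R2 ← R2 − (84/131)·R1: [0, -756/131, -42/131, 924/131]
2 nonzero rows, so rank(AT) = 2.

2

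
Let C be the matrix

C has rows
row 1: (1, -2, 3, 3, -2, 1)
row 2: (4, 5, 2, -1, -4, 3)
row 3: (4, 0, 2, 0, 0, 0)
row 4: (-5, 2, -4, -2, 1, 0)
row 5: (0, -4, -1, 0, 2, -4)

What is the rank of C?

Row reduce to echelon form.
R2 ← R2 − (4)·R1: [0, 13, -10, -13, 4, -1]
R3 ← R3 − (4)·R1: [0, 8, -10, -12, 8, -4]
R4 ← R4 + (5)·R1: [0, -8, 11, 13, -9, 5]
R3 ← R3 − (8/13)·R2: [0, 0, -50/13, -4, 72/13, -44/13]
R4 ← R4 + (8/13)·R2: [0, 0, 63/13, 5, -85/13, 57/13]
R5 ← R5 + (4/13)·R2: [0, 0, -53/13, -4, 42/13, -56/13]
R4 ← R4 + (63/50)·R3: [0, 0, 0, -1/25, 11/25, 3/25]
R5 ← R5 − (53/50)·R3: [0, 0, 0, 6/25, -66/25, -18/25]
R5 ← R5 + (6)·R4: [0, 0, 0, 0, 0, 0]
Echelon form has 4 nonzero rows, so rank(C) = 4.

4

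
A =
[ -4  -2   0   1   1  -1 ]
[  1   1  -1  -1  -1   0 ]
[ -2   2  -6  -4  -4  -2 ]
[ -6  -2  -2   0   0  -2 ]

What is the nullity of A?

4

Row reduce to echelon form.
R2 ← R2 + (1/4)·R1: [0, 1/2, -1, -3/4, -3/4, -1/4]
R3 ← R3 − (1/2)·R1: [0, 3, -6, -9/2, -9/2, -3/2]
R4 ← R4 − (3/2)·R1: [0, 1, -2, -3/2, -3/2, -1/2]
R3 ← R3 − (6)·R2: [0, 0, 0, 0, 0, 0]
R4 ← R4 − (2)·R2: [0, 0, 0, 0, 0, 0]
2 nonzero rows, so rank(A) = 2.
A has 6 columns; by rank–nullity, nullity = 6 − 2 = 4.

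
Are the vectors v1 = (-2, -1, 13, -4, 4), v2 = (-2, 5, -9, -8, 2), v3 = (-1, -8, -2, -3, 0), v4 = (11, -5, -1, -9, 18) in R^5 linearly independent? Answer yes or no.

yes

Form the matrix with these vectors as rows and row reduce.
R2 ← R2 − R1: [0, 6, -22, -4, -2]
R3 ← R3 − (1/2)·R1: [0, -15/2, -17/2, -1, -2]
R4 ← R4 + (11/2)·R1: [0, -21/2, 141/2, -31, 40]
R3 ← R3 + (5/4)·R2: [0, 0, -36, -6, -9/2]
R4 ← R4 + (7/4)·R2: [0, 0, 32, -38, 73/2]
R4 ← R4 + (8/9)·R3: [0, 0, 0, -130/3, 65/2]
4 nonzero rows, so the 4 vectors span a space of dimension 4.
Since 4 = 4, the vectors are linearly independent.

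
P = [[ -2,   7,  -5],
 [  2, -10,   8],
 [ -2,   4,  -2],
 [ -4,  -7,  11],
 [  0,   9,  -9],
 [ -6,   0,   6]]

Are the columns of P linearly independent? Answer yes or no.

Row reduce P to echelon form.
R2 ← R2 + R1: [0, -3, 3]
R3 ← R3 − R1: [0, -3, 3]
R4 ← R4 − (2)·R1: [0, -21, 21]
R6 ← R6 − (3)·R1: [0, -21, 21]
R3 ← R3 − R2: [0, 0, 0]
R4 ← R4 − (7)·R2: [0, 0, 0]
R5 ← R5 + (3)·R2: [0, 0, 0]
R6 ← R6 − (7)·R2: [0, 0, 0]
2 pivots among 3 columns.
Only 2 < 3 pivot columns, so the columns are linearly dependent.

no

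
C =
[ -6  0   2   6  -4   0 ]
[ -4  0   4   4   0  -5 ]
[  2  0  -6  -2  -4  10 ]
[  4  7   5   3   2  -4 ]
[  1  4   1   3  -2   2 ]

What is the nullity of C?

Row reduce to echelon form.
R2 ← R2 − (2/3)·R1: [0, 0, 8/3, 0, 8/3, -5]
R3 ← R3 + (1/3)·R1: [0, 0, -16/3, 0, -16/3, 10]
R4 ← R4 + (2/3)·R1: [0, 7, 19/3, 7, -2/3, -4]
R5 ← R5 + (1/6)·R1: [0, 4, 4/3, 4, -8/3, 2]
Swap R2 ↔ R4
R5 ← R5 − (4/7)·R2: [0, 0, -16/7, 0, -16/7, 30/7]
R4 ← R4 + (1/2)·R3: [0, 0, 0, 0, 0, 0]
R5 ← R5 − (3/7)·R3: [0, 0, 0, 0, 0, 0]
3 nonzero rows, so rank(C) = 3.
C has 6 columns; by rank–nullity, nullity = 6 − 3 = 3.

3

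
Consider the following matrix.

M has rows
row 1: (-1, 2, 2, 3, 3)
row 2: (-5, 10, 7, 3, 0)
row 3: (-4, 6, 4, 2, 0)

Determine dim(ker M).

Row reduce to echelon form.
R2 ← R2 − (5)·R1: [0, 0, -3, -12, -15]
R3 ← R3 − (4)·R1: [0, -2, -4, -10, -12]
Swap R2 ↔ R3
3 nonzero rows, so rank(M) = 3.
M has 5 columns; by rank–nullity, nullity = 5 − 3 = 2.

2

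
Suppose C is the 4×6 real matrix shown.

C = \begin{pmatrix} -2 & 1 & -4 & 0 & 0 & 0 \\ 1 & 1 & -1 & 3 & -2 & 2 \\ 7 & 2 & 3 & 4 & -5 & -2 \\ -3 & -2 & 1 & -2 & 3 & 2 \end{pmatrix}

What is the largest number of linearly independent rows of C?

Row reduce to echelon form.
R2 ← R2 + (1/2)·R1: [0, 3/2, -3, 3, -2, 2]
R3 ← R3 + (7/2)·R1: [0, 11/2, -11, 4, -5, -2]
R4 ← R4 − (3/2)·R1: [0, -7/2, 7, -2, 3, 2]
R3 ← R3 − (11/3)·R2: [0, 0, 0, -7, 7/3, -28/3]
R4 ← R4 + (7/3)·R2: [0, 0, 0, 5, -5/3, 20/3]
R4 ← R4 + (5/7)·R3: [0, 0, 0, 0, 0, 0]
Echelon form has 3 nonzero rows, so rank(C) = 3.
The rank gives the maximum number of linearly independent rows: 3.

3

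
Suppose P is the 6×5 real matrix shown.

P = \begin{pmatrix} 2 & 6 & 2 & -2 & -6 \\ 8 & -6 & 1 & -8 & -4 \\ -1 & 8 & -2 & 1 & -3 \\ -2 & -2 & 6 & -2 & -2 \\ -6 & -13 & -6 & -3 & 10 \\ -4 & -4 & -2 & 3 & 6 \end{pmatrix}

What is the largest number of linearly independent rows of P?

5

Row reduce to echelon form.
R2 ← R2 − (4)·R1: [0, -30, -7, 0, 20]
R3 ← R3 + (1/2)·R1: [0, 11, -1, 0, -6]
R4 ← R4 + R1: [0, 4, 8, -4, -8]
R5 ← R5 + (3)·R1: [0, 5, 0, -9, -8]
R6 ← R6 + (2)·R1: [0, 8, 2, -1, -6]
R3 ← R3 + (11/30)·R2: [0, 0, -107/30, 0, 4/3]
R4 ← R4 + (2/15)·R2: [0, 0, 106/15, -4, -16/3]
R5 ← R5 + (1/6)·R2: [0, 0, -7/6, -9, -14/3]
R6 ← R6 + (4/15)·R2: [0, 0, 2/15, -1, -2/3]
R4 ← R4 + (212/107)·R3: [0, 0, 0, -4, -288/107]
R5 ← R5 − (35/107)·R3: [0, 0, 0, -9, -546/107]
R6 ← R6 + (4/107)·R3: [0, 0, 0, -1, -66/107]
R5 ← R5 − (9/4)·R4: [0, 0, 0, 0, 102/107]
R6 ← R6 − (1/4)·R4: [0, 0, 0, 0, 6/107]
R6 ← R6 − (1/17)·R5: [0, 0, 0, 0, 0]
Echelon form has 5 nonzero rows, so rank(P) = 5.
The rank gives the maximum number of linearly independent rows: 5.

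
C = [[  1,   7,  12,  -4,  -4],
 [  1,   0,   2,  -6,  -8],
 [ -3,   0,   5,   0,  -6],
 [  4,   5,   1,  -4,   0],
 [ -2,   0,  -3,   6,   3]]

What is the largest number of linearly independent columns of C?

5

Row reduce to echelon form.
R2 ← R2 − R1: [0, -7, -10, -2, -4]
R3 ← R3 + (3)·R1: [0, 21, 41, -12, -18]
R4 ← R4 − (4)·R1: [0, -23, -47, 12, 16]
R5 ← R5 + (2)·R1: [0, 14, 21, -2, -5]
R3 ← R3 + (3)·R2: [0, 0, 11, -18, -30]
R4 ← R4 − (23/7)·R2: [0, 0, -99/7, 130/7, 204/7]
R5 ← R5 + (2)·R2: [0, 0, 1, -6, -13]
R4 ← R4 + (9/7)·R3: [0, 0, 0, -32/7, -66/7]
R5 ← R5 − (1/11)·R3: [0, 0, 0, -48/11, -113/11]
R5 ← R5 − (21/22)·R4: [0, 0, 0, 0, -14/11]
Echelon form has 5 nonzero rows, so rank(C) = 5.
The rank gives the maximum number of linearly independent columns: 5.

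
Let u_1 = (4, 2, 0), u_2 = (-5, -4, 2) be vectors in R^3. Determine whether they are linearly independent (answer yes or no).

Form the matrix with these vectors as rows and row reduce.
R2 ← R2 + (5/4)·R1: [0, -3/2, 2]
2 nonzero rows, so the 2 vectors span a space of dimension 2.
Since 2 = 2, the vectors are linearly independent.

yes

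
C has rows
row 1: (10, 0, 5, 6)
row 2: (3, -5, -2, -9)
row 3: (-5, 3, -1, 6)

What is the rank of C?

3

Row reduce to echelon form.
R2 ← R2 − (3/10)·R1: [0, -5, -7/2, -54/5]
R3 ← R3 + (1/2)·R1: [0, 3, 3/2, 9]
R3 ← R3 + (3/5)·R2: [0, 0, -3/5, 63/25]
Echelon form has 3 nonzero rows, so rank(C) = 3.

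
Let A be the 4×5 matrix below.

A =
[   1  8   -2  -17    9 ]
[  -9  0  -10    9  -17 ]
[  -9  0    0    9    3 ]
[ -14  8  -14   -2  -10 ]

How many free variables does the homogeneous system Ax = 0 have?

2

Row reduce to echelon form.
R2 ← R2 + (9)·R1: [0, 72, -28, -144, 64]
R3 ← R3 + (9)·R1: [0, 72, -18, -144, 84]
R4 ← R4 + (14)·R1: [0, 120, -42, -240, 116]
R3 ← R3 − R2: [0, 0, 10, 0, 20]
R4 ← R4 − (5/3)·R2: [0, 0, 14/3, 0, 28/3]
R4 ← R4 − (7/15)·R3: [0, 0, 0, 0, 0]
3 nonzero rows, so rank(A) = 3.
A has 5 columns; by rank–nullity, nullity = 5 − 3 = 2.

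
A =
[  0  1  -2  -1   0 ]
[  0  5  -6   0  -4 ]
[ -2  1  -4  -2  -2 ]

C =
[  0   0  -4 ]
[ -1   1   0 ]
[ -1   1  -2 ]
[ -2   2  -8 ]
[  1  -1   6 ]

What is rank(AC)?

1

First compute AC:
[[  3,  -3,  12],
 [ -3,   3, -12],
 [  5,  -5,  20]]
Now row reduce the product.
R2 ← R2 + R1: [0, 0, 0]
R3 ← R3 − (5/3)·R1: [0, 0, 0]
1 nonzero row, so rank(AC) = 1.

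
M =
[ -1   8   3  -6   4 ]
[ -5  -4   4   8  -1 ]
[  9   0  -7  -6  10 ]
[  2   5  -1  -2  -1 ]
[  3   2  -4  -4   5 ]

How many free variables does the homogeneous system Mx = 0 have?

0

Row reduce to echelon form.
R2 ← R2 − (5)·R1: [0, -44, -11, 38, -21]
R3 ← R3 + (9)·R1: [0, 72, 20, -60, 46]
R4 ← R4 + (2)·R1: [0, 21, 5, -14, 7]
R5 ← R5 + (3)·R1: [0, 26, 5, -22, 17]
R3 ← R3 + (18/11)·R2: [0, 0, 2, 24/11, 128/11]
R4 ← R4 + (21/44)·R2: [0, 0, -1/4, 91/22, -133/44]
R5 ← R5 + (13/22)·R2: [0, 0, -3/2, 5/11, 101/22]
R4 ← R4 + (1/8)·R3: [0, 0, 0, 97/22, -69/44]
R5 ← R5 + (3/4)·R3: [0, 0, 0, 23/11, 293/22]
R5 ← R5 − (46/97)·R4: [0, 0, 0, 0, 1364/97]
5 nonzero rows, so rank(M) = 5.
M has 5 columns; by rank–nullity, nullity = 5 − 5 = 0.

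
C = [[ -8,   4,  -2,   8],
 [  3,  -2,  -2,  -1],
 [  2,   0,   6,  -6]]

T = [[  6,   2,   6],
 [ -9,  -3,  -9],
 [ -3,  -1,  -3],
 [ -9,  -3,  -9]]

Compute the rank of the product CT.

First compute CT:
[[-150, -50, -150],
 [ 51,  17,  51],
 [ 48,  16,  48]]
Now row reduce the product.
R2 ← R2 + (17/50)·R1: [0, 0, 0]
R3 ← R3 + (8/25)·R1: [0, 0, 0]
1 nonzero row, so rank(CT) = 1.

1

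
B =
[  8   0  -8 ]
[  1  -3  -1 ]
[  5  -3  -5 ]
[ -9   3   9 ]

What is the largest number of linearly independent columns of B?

2

Row reduce to echelon form.
R2 ← R2 − (1/8)·R1: [0, -3, 0]
R3 ← R3 − (5/8)·R1: [0, -3, 0]
R4 ← R4 + (9/8)·R1: [0, 3, 0]
R3 ← R3 − R2: [0, 0, 0]
R4 ← R4 + R2: [0, 0, 0]
Echelon form has 2 nonzero rows, so rank(B) = 2.
The rank gives the maximum number of linearly independent columns: 2.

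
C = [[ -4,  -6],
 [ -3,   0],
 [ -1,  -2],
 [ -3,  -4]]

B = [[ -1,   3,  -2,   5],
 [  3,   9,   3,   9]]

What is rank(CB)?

First compute CB:
[[-14, -66, -10, -74],
 [  3,  -9,   6, -15],
 [ -5, -21,  -4, -23],
 [ -9, -45,  -6, -51]]
Now row reduce the product.
R2 ← R2 + (3/14)·R1: [0, -162/7, 27/7, -216/7]
R3 ← R3 − (5/14)·R1: [0, 18/7, -3/7, 24/7]
R4 ← R4 − (9/14)·R1: [0, -18/7, 3/7, -24/7]
R3 ← R3 + (1/9)·R2: [0, 0, 0, 0]
R4 ← R4 − (1/9)·R2: [0, 0, 0, 0]
2 nonzero rows, so rank(CB) = 2.

2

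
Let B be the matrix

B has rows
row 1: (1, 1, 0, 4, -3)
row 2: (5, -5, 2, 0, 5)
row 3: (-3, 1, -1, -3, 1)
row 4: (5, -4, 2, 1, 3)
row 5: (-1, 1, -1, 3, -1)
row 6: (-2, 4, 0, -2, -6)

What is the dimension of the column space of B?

Row reduce to echelon form.
R2 ← R2 − (5)·R1: [0, -10, 2, -20, 20]
R3 ← R3 + (3)·R1: [0, 4, -1, 9, -8]
R4 ← R4 − (5)·R1: [0, -9, 2, -19, 18]
R5 ← R5 + R1: [0, 2, -1, 7, -4]
R6 ← R6 + (2)·R1: [0, 6, 0, 6, -12]
R3 ← R3 + (2/5)·R2: [0, 0, -1/5, 1, 0]
R4 ← R4 − (9/10)·R2: [0, 0, 1/5, -1, 0]
R5 ← R5 + (1/5)·R2: [0, 0, -3/5, 3, 0]
R6 ← R6 + (3/5)·R2: [0, 0, 6/5, -6, 0]
R4 ← R4 + R3: [0, 0, 0, 0, 0]
R5 ← R5 − (3)·R3: [0, 0, 0, 0, 0]
R6 ← R6 + (6)·R3: [0, 0, 0, 0, 0]
Echelon form has 3 nonzero rows, so rank(B) = 3.
The column space has dimension equal to the rank: 3.

3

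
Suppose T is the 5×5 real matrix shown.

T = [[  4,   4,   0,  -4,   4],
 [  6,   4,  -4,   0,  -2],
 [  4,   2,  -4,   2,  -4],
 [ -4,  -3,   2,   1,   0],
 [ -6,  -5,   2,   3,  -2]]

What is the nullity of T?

Row reduce to echelon form.
R2 ← R2 − (3/2)·R1: [0, -2, -4, 6, -8]
R3 ← R3 − R1: [0, -2, -4, 6, -8]
R4 ← R4 + R1: [0, 1, 2, -3, 4]
R5 ← R5 + (3/2)·R1: [0, 1, 2, -3, 4]
R3 ← R3 − R2: [0, 0, 0, 0, 0]
R4 ← R4 + (1/2)·R2: [0, 0, 0, 0, 0]
R5 ← R5 + (1/2)·R2: [0, 0, 0, 0, 0]
2 nonzero rows, so rank(T) = 2.
T has 5 columns; by rank–nullity, nullity = 5 − 2 = 3.

3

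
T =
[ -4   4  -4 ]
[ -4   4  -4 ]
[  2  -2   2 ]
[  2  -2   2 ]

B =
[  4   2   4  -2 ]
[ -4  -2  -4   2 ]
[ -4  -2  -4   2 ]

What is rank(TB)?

1

First compute TB:
[[-16,  -8, -16,   8],
 [-16,  -8, -16,   8],
 [  8,   4,   8,  -4],
 [  8,   4,   8,  -4]]
Now row reduce the product.
R2 ← R2 − R1: [0, 0, 0, 0]
R3 ← R3 + (1/2)·R1: [0, 0, 0, 0]
R4 ← R4 + (1/2)·R1: [0, 0, 0, 0]
1 nonzero row, so rank(TB) = 1.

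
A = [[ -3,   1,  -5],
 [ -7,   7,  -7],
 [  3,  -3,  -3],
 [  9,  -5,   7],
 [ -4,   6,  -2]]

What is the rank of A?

3

Row reduce to echelon form.
R2 ← R2 − (7/3)·R1: [0, 14/3, 14/3]
R3 ← R3 + R1: [0, -2, -8]
R4 ← R4 + (3)·R1: [0, -2, -8]
R5 ← R5 − (4/3)·R1: [0, 14/3, 14/3]
R3 ← R3 + (3/7)·R2: [0, 0, -6]
R4 ← R4 + (3/7)·R2: [0, 0, -6]
R5 ← R5 − R2: [0, 0, 0]
R4 ← R4 − R3: [0, 0, 0]
Echelon form has 3 nonzero rows, so rank(A) = 3.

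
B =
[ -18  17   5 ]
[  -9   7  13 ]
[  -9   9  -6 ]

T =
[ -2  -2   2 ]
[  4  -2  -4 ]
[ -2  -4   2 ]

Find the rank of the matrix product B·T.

2

First compute BT:
[[ 94, -18, -94],
 [ 20, -48, -20],
 [ 66,  24, -66]]
Now row reduce the product.
R2 ← R2 − (10/47)·R1: [0, -2076/47, 0]
R3 ← R3 − (33/47)·R1: [0, 1722/47, 0]
R3 ← R3 + (287/346)·R2: [0, 0, 0]
2 nonzero rows, so rank(BT) = 2.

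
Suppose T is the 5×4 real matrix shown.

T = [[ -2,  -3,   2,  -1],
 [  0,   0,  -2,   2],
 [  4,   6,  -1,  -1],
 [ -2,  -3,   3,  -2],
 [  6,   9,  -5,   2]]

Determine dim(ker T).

Row reduce to echelon form.
R3 ← R3 + (2)·R1: [0, 0, 3, -3]
R4 ← R4 − R1: [0, 0, 1, -1]
R5 ← R5 + (3)·R1: [0, 0, 1, -1]
R3 ← R3 + (3/2)·R2: [0, 0, 0, 0]
R4 ← R4 + (1/2)·R2: [0, 0, 0, 0]
R5 ← R5 + (1/2)·R2: [0, 0, 0, 0]
2 nonzero rows, so rank(T) = 2.
T has 4 columns; by rank–nullity, nullity = 4 − 2 = 2.

2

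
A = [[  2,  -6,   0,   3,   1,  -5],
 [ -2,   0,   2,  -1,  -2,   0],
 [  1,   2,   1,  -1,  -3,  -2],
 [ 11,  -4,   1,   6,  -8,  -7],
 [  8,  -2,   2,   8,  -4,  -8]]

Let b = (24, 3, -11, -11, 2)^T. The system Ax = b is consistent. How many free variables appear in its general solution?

Row reduce the augmented matrix [A | b].
R2 ← R2 + R1: [0, -6, 2, 2, -1, -5, 27]
R3 ← R3 − (1/2)·R1: [0, 5, 1, -5/2, -7/2, 1/2, -23]
R4 ← R4 − (11/2)·R1: [0, 29, 1, -21/2, -27/2, 41/2, -143]
R5 ← R5 − (4)·R1: [0, 22, 2, -4, -8, 12, -94]
R3 ← R3 + (5/6)·R2: [0, 0, 8/3, -5/6, -13/3, -11/3, -1/2]
R4 ← R4 + (29/6)·R2: [0, 0, 32/3, -5/6, -55/3, -11/3, -25/2]
R5 ← R5 + (11/3)·R2: [0, 0, 28/3, 10/3, -35/3, -19/3, 5]
R4 ← R4 − (4)·R3: [0, 0, 0, 5/2, -1, 11, -21/2]
R5 ← R5 − (7/2)·R3: [0, 0, 0, 25/4, 7/2, 13/2, 27/4]
R5 ← R5 − (5/2)·R4: [0, 0, 0, 0, 6, -21, 33]
The echelon form has 5 nonzero rows, and every pivot lies in the first 6 columns, so rank(A) = rank([A|b]) = 5.
The system is consistent.
Free variables = (unknowns) − (rank) = 6 − 5 = 1.

1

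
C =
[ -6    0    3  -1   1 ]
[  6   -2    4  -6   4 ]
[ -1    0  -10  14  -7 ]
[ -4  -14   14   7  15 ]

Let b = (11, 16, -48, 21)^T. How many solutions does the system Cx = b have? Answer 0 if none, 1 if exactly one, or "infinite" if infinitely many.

infinite

Row reduce the augmented matrix [C | b].
R2 ← R2 + R1: [0, -2, 7, -7, 5, 27]
R3 ← R3 − (1/6)·R1: [0, 0, -21/2, 85/6, -43/6, -299/6]
R4 ← R4 − (2/3)·R1: [0, -14, 12, 23/3, 43/3, 41/3]
R4 ← R4 − (7)·R2: [0, 0, -37, 170/3, -62/3, -526/3]
R4 ← R4 − (74/21)·R3: [0, 0, 0, 425/63, 289/63, 17/63]
The echelon form has 4 nonzero rows, and every pivot lies in the first 5 columns, so rank(C) = rank([C|b]) = 4.
The system is consistent.
rank = 4 < 5 unknowns, so there are infinitely many solutions.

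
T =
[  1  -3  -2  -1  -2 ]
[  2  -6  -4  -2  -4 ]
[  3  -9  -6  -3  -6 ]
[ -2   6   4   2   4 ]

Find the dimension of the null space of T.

Row reduce to echelon form.
R2 ← R2 − (2)·R1: [0, 0, 0, 0, 0]
R3 ← R3 − (3)·R1: [0, 0, 0, 0, 0]
R4 ← R4 + (2)·R1: [0, 0, 0, 0, 0]
1 nonzero row, so rank(T) = 1.
T has 5 columns; by rank–nullity, nullity = 5 − 1 = 4.

4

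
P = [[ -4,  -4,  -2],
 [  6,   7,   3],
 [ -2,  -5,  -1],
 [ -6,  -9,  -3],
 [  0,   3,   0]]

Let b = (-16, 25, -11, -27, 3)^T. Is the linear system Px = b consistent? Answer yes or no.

Row reduce the augmented matrix [P | b].
R2 ← R2 + (3/2)·R1: [0, 1, 0, 1]
R3 ← R3 − (1/2)·R1: [0, -3, 0, -3]
R4 ← R4 − (3/2)·R1: [0, -3, 0, -3]
R3 ← R3 + (3)·R2: [0, 0, 0, 0]
R4 ← R4 + (3)·R2: [0, 0, 0, 0]
R5 ← R5 − (3)·R2: [0, 0, 0, 0]
The echelon form has 2 nonzero rows, and every pivot lies in the first 3 columns, so rank(P) = rank([P|b]) = 2.
The system is consistent.

yes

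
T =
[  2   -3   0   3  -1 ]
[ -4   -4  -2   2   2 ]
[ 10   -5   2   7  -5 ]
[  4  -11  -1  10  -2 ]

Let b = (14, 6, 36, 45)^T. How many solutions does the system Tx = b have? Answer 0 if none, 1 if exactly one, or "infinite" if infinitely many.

infinite

Row reduce the augmented matrix [T | b].
R2 ← R2 + (2)·R1: [0, -10, -2, 8, 0, 34]
R3 ← R3 − (5)·R1: [0, 10, 2, -8, 0, -34]
R4 ← R4 − (2)·R1: [0, -5, -1, 4, 0, 17]
R3 ← R3 + R2: [0, 0, 0, 0, 0, 0]
R4 ← R4 − (1/2)·R2: [0, 0, 0, 0, 0, 0]
The echelon form has 2 nonzero rows, and every pivot lies in the first 5 columns, so rank(T) = rank([T|b]) = 2.
The system is consistent.
rank = 2 < 5 unknowns, so there are infinitely many solutions.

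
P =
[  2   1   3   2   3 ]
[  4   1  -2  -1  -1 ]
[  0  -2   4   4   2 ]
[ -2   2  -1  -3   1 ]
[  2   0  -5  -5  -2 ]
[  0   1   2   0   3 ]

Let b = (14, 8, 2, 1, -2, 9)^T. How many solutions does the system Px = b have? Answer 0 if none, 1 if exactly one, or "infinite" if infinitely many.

Row reduce the augmented matrix [P | b].
R2 ← R2 − (2)·R1: [0, -1, -8, -5, -7, -20]
R4 ← R4 + R1: [0, 3, 2, -1, 4, 15]
R5 ← R5 − R1: [0, -1, -8, -7, -5, -16]
R3 ← R3 − (2)·R2: [0, 0, 20, 14, 16, 42]
R4 ← R4 + (3)·R2: [0, 0, -22, -16, -17, -45]
R5 ← R5 − R2: [0, 0, 0, -2, 2, 4]
R6 ← R6 + R2: [0, 0, -6, -5, -4, -11]
R4 ← R4 + (11/10)·R3: [0, 0, 0, -3/5, 3/5, 6/5]
R6 ← R6 + (3/10)·R3: [0, 0, 0, -4/5, 4/5, 8/5]
R5 ← R5 − (10/3)·R4: [0, 0, 0, 0, 0, 0]
R6 ← R6 − (4/3)·R4: [0, 0, 0, 0, 0, 0]
The echelon form has 4 nonzero rows, and every pivot lies in the first 5 columns, so rank(P) = rank([P|b]) = 4.
The system is consistent.
rank = 4 < 5 unknowns, so there are infinitely many solutions.

infinite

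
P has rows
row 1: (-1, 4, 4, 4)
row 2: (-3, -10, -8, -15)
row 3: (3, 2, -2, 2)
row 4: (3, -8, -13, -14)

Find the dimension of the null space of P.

Row reduce to echelon form.
R2 ← R2 − (3)·R1: [0, -22, -20, -27]
R3 ← R3 + (3)·R1: [0, 14, 10, 14]
R4 ← R4 + (3)·R1: [0, 4, -1, -2]
R3 ← R3 + (7/11)·R2: [0, 0, -30/11, -35/11]
R4 ← R4 + (2/11)·R2: [0, 0, -51/11, -76/11]
R4 ← R4 − (17/10)·R3: [0, 0, 0, -3/2]
4 nonzero rows, so rank(P) = 4.
P has 4 columns; by rank–nullity, nullity = 4 − 4 = 0.

0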